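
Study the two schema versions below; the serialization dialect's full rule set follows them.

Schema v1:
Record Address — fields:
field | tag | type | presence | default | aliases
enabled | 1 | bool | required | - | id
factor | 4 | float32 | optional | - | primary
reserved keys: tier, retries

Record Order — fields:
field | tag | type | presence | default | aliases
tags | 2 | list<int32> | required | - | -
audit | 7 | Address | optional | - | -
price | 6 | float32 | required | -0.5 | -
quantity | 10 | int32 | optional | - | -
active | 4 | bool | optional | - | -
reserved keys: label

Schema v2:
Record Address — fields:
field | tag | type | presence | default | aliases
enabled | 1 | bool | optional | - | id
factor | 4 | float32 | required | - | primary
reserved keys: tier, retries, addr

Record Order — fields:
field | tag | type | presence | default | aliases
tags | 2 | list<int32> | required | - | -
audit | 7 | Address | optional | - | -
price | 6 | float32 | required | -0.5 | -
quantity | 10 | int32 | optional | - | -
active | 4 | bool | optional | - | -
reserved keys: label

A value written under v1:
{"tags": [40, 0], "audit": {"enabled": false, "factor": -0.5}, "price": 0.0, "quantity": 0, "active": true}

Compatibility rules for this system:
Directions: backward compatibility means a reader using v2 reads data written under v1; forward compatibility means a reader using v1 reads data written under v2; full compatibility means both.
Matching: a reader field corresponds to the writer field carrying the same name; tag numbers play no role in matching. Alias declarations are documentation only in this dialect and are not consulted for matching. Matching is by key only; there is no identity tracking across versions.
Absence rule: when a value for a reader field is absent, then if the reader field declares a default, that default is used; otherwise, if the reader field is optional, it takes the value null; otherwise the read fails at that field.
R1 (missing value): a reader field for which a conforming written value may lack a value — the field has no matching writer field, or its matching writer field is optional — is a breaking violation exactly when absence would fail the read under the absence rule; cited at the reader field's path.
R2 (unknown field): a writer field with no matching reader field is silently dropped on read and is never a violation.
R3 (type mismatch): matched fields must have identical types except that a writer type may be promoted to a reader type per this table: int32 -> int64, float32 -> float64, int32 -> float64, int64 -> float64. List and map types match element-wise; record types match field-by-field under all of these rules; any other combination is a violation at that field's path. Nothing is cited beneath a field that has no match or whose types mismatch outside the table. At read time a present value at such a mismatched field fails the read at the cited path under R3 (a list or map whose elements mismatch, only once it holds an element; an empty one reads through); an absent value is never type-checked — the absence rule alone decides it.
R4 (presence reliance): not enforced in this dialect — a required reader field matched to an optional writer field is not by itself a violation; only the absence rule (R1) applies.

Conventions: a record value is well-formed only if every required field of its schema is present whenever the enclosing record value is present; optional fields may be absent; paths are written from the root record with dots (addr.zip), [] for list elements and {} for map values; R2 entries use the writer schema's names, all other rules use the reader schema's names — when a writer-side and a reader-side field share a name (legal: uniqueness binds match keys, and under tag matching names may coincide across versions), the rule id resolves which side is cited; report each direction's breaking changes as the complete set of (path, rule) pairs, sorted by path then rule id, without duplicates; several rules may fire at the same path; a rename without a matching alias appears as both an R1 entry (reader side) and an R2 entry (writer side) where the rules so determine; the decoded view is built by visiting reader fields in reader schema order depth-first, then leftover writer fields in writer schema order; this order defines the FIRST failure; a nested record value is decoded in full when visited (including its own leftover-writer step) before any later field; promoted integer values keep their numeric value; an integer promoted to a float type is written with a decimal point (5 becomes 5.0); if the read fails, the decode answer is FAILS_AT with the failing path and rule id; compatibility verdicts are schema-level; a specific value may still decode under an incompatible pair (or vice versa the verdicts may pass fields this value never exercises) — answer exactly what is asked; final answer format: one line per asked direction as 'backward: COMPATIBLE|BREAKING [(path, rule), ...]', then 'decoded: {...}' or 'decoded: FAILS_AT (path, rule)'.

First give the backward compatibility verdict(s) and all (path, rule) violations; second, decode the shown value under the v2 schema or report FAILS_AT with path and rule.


backward: BREAKING [(audit.factor, R1)]; decoded: {"tags": [40, 0], "audit": {"enabled": false, "factor": -0.5}, "price": 0.0, "quantity": 0, "active": true}

the writer's type comes first in each Order pair
backward analysis of Order with v2 as reader and v1 as writer:
  tags: list<int32> -> list<int32>, writer required; from tags
  audit: Address -> Address, writer optional; from audit
  price: float32 -> float32, writer required; from price
  quantity: int32 -> int32, writer optional; from quantity
  active: bool -> bool, writer optional; from active
  audit.enabled: bool -> bool, writer required; from audit.enabled
  audit.factor: float32 -> float32, writer optional; from audit.factor
  violation R1 at audit.factor
  => backward: BREAKING (1)
decode walk for Order under reader schema v2:
  tags := [40, 0]
  audit.enabled := false
  audit.factor := -0.5
  price := 0.0
  quantity := 0
  active := true
  => decoded: {"tags": [40, 0], "audit": {"enabled": false, "factor": -0.5}, "price": 0.0, "quantity": 0, "active": true}
diffs on Order not affecting the asked answer:
  field enabled in record Address: required changed to optional -> fires only in the forward direction of Order, which is not asked here


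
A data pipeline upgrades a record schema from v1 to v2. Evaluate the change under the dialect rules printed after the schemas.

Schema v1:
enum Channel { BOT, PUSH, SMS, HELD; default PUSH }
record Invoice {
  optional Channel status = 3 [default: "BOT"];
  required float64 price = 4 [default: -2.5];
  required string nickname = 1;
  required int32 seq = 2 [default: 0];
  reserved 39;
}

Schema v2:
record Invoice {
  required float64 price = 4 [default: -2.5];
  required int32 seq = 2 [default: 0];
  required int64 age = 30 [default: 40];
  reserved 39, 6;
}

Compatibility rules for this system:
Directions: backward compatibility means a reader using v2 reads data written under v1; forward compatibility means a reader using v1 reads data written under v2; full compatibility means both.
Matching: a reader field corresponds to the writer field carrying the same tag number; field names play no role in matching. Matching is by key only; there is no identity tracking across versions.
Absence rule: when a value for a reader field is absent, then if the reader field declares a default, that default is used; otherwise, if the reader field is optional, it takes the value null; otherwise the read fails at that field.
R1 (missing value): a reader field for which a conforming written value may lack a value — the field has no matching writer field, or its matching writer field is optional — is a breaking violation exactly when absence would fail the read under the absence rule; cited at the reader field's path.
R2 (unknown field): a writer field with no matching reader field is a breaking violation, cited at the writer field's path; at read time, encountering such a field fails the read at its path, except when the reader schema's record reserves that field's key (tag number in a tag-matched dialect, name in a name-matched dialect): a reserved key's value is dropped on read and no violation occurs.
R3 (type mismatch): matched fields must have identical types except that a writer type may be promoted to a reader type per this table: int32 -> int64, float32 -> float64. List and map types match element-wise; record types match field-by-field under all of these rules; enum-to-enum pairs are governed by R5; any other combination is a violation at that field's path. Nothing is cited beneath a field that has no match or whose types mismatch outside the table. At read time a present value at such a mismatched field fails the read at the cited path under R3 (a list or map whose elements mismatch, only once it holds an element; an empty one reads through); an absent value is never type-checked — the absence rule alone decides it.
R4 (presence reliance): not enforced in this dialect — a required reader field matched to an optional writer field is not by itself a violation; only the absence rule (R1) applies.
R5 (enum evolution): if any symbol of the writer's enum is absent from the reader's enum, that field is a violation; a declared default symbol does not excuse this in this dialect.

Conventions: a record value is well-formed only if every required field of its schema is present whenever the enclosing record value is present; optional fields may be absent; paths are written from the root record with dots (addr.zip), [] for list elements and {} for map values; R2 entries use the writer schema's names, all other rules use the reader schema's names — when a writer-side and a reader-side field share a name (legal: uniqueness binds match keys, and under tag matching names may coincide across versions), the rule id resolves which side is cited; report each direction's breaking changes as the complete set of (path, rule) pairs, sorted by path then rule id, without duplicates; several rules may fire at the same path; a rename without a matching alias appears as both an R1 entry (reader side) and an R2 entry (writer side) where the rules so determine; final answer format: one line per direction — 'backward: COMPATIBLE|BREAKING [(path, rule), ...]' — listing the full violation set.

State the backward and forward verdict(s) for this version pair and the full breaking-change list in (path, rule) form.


in Invoice below, arrows point writer -> reader
backward for Invoice (reader v2, writer v1):
  price <- price (float64 -> float64, writer required)
  seq <- seq (int32 -> int32, writer required)
  age has no writer counterpart
  writer status: unknown to reader
  writer nickname: unknown to reader
  breaking: (nickname, R2)
  breaking: (status, R2)
  backward on Invoice therefore BREAKING (2)
forward for Invoice (reader v1, writer v2):
  status has no writer counterpart
  price <- price (float64 -> float64, writer required)
  nickname has no writer counterpart
  seq <- seq (int32 -> int32, writer required)
  writer age: unknown to reader
  breaking: (age, R2)
  breaking: (nickname, R1)
  forward on Invoice therefore BREAKING (2)

backward: BREAKING [(nickname, R2), (status, R2)]; forward: BREAKING [(age, R2), (nickname, R1)]


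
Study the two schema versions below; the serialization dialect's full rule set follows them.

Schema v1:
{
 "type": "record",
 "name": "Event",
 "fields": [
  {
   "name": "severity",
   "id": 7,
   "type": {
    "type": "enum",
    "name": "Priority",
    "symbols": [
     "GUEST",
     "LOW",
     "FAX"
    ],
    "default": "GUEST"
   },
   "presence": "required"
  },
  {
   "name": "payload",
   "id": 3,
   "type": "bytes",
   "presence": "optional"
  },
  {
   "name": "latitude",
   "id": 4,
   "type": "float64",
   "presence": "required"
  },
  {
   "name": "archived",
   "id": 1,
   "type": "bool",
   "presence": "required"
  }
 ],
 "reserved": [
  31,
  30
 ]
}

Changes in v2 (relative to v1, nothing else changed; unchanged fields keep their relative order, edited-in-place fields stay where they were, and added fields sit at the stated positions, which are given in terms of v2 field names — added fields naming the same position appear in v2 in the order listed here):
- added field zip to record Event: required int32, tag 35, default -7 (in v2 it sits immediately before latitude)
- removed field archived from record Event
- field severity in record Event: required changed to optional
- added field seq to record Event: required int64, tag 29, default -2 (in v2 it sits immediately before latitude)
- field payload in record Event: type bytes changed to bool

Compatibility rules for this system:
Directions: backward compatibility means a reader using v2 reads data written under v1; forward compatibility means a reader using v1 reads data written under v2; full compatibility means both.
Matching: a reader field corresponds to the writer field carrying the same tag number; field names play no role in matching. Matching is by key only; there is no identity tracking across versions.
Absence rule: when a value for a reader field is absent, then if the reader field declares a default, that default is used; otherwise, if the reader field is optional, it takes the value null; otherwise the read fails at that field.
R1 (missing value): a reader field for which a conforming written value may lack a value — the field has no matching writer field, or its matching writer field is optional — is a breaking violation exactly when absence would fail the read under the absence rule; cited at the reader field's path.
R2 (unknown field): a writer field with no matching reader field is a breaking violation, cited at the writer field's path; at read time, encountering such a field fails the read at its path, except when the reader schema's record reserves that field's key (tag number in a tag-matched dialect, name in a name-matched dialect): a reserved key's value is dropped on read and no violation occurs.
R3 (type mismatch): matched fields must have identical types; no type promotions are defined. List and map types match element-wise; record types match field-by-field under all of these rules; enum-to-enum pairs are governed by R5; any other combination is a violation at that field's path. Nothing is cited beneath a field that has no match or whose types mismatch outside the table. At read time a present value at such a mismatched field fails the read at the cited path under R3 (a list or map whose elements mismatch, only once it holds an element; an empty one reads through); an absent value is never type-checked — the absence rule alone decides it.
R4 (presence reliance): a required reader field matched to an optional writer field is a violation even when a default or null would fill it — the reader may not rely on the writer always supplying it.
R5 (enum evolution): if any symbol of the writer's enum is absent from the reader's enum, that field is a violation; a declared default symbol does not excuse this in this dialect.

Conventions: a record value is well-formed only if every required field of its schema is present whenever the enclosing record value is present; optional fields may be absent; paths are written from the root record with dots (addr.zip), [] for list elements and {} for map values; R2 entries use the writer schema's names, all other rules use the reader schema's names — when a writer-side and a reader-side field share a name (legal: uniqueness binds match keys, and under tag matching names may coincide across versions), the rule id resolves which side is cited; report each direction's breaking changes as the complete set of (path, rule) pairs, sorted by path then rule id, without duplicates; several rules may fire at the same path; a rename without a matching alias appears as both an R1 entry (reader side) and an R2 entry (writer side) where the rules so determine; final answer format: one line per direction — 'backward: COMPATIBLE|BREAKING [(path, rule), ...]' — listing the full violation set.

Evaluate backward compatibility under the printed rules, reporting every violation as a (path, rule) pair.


arrows below run writer -> reader for Event
backward pass over Event, reader schema v2, writer schema v1:
  writer required, Priority -> Priority: reader severity maps from writer severity
  writer optional, bytes -> bool: reader payload maps from writer payload
  zip has no writer counterpart
  seq has no writer counterpart
  writer required, float64 -> float64: reader latitude maps from writer latitude
  writer archived: unknown to reader
  R2 fires at archived
  R3 fires at payload
  => backward verdict for Event: BREAKING, 2 violation(s)
remaining Event differences; none change what is asked:
  added field zip to record Event: required int32, tag 35, default -7 (in v2 it sits immediately before latitude) -> affects forward compatibility only, which is not asked
  field severity in record Event: required changed to optional -> affects forward compatibility only, which is not asked
  added field seq to record Event: required int64, tag 29, default -2 (in v2 it sits immediately before latitude) -> affects forward compatibility only, which is not asked

backward: BREAKING [(archived, R2), (payload, R3)]


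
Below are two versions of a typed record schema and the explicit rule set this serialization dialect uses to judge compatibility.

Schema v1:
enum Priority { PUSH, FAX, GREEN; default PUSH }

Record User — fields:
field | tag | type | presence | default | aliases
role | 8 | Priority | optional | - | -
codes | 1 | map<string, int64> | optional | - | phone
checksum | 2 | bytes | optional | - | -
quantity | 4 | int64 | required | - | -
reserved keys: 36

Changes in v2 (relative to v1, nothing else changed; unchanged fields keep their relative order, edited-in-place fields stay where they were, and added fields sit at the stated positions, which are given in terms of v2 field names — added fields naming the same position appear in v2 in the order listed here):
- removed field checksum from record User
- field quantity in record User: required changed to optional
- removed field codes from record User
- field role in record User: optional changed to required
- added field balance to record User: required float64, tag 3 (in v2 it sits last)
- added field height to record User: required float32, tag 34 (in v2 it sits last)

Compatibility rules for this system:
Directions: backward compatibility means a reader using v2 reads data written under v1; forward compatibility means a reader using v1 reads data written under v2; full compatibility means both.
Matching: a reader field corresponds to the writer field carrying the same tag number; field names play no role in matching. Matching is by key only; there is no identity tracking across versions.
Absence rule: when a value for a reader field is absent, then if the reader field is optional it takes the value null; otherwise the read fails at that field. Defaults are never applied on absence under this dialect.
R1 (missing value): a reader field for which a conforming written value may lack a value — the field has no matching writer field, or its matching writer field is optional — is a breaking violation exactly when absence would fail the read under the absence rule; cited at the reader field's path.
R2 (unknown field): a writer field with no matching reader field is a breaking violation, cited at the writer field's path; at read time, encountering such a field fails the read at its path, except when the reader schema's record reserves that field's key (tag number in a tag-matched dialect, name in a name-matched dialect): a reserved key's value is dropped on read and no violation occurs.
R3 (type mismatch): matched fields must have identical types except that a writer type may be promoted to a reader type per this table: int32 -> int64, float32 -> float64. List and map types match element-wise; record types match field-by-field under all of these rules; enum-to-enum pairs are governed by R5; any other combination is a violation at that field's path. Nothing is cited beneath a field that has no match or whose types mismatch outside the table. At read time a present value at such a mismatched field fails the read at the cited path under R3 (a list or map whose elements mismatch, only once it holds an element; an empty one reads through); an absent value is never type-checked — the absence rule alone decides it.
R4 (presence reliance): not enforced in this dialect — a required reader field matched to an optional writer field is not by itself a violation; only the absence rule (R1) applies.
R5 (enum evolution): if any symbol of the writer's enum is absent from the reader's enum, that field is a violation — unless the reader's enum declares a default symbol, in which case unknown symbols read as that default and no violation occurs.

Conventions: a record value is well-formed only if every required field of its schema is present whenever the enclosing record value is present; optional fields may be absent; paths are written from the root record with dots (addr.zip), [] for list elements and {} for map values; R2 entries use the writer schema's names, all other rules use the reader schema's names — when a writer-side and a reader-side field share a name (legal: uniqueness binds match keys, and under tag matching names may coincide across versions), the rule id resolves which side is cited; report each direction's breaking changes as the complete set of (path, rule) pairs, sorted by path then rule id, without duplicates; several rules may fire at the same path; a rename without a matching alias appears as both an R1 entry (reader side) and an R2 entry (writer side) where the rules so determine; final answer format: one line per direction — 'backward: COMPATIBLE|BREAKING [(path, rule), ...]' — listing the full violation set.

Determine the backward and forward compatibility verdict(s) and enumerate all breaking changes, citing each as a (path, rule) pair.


backward: BREAKING [(balance, R1), (checksum, R2), (codes, R2), (height, R1), (role, R1)]; forward: BREAKING [(balance, R2), (height, R2), (quantity, R1)]

the writer's type comes first in each User pair
backward analysis of User with v2 as reader and v1 as writer:
  role: Priority -> Priority, writer optional; from role
  quantity: int64 -> int64, writer required; from quantity
  balance: no writer-side match
  height: no writer-side match
  writer field codes has no reader counterpart
  writer field checksum has no reader counterpart
  R1 fires at balance
  R2 fires at checksum
  R2 fires at codes
  R1 fires at height
  R1 fires at role
  => backward verdict for User: BREAKING, 5 violation(s)
forward analysis of User with v1 as reader and v2 as writer:
  role: Priority -> Priority, writer required; from role
  codes: no writer-side match
  checksum: no writer-side match
  quantity: int64 -> int64, writer optional; from quantity
  writer field balance has no reader counterpart
  writer field height has no reader counterpart
  R2 fires at balance
  R2 fires at height
  R1 fires at quantity
  => forward verdict for User: BREAKING, 3 violation(s)


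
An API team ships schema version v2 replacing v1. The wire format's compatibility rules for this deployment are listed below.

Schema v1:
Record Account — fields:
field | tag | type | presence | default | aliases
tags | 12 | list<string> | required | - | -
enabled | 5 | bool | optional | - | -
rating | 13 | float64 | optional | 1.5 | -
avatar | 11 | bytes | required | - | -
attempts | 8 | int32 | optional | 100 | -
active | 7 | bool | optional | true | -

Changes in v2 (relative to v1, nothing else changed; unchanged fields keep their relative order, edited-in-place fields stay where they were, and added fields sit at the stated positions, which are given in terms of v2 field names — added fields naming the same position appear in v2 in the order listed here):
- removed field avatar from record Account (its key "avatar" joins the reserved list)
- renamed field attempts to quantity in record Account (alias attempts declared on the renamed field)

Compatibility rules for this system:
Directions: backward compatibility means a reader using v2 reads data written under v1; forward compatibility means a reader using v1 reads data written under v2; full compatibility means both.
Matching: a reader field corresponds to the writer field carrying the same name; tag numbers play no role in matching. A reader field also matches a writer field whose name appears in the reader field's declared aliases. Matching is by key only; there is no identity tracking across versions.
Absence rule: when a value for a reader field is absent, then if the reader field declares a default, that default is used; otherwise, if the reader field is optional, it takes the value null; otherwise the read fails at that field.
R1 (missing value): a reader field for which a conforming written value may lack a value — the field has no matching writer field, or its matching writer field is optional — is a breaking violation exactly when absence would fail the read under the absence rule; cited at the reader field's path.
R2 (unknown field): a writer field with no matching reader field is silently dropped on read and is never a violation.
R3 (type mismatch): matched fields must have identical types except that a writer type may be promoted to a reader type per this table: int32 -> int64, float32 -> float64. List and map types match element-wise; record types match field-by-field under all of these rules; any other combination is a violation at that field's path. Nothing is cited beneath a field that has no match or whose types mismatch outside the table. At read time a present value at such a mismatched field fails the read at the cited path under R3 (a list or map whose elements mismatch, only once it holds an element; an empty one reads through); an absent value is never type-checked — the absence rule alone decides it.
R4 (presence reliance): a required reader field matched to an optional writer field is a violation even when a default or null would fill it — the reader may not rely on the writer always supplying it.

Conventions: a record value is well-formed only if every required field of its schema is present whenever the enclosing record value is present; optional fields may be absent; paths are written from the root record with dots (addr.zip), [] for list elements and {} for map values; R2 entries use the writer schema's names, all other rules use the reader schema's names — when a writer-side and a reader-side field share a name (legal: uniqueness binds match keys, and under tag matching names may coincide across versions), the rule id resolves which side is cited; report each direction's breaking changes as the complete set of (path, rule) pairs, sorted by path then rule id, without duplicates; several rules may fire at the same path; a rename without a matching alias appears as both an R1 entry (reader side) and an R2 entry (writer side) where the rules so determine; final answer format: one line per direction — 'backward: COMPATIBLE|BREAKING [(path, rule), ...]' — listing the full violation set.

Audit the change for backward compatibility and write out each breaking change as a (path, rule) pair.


the writer's type comes first in each Account pair
checking backward for Account: reader v2 against writer v1:
  tags <- tags (list<string> -> list<string>, writer required)
  enabled <- enabled (bool -> bool, writer optional)
  rating <- rating (float64 -> float64, writer optional)
  quantity <- attempts (int32 -> int32, writer optional)
  active <- active (bool -> bool, writer optional)
  writer avatar: unknown to reader
  => backward: COMPATIBLE
the rest of the Account diff is inert for this question:
  removed field avatar from record Account (its key "avatar" joins the reserved list) -> its effect on Account is confined to the forward direction, not asked
  renamed field attempts to quantity in record Account (alias attempts declared on the renamed field) -> fires no rule on Account, leaving the asked answer as it is

backward: COMPATIBLE []


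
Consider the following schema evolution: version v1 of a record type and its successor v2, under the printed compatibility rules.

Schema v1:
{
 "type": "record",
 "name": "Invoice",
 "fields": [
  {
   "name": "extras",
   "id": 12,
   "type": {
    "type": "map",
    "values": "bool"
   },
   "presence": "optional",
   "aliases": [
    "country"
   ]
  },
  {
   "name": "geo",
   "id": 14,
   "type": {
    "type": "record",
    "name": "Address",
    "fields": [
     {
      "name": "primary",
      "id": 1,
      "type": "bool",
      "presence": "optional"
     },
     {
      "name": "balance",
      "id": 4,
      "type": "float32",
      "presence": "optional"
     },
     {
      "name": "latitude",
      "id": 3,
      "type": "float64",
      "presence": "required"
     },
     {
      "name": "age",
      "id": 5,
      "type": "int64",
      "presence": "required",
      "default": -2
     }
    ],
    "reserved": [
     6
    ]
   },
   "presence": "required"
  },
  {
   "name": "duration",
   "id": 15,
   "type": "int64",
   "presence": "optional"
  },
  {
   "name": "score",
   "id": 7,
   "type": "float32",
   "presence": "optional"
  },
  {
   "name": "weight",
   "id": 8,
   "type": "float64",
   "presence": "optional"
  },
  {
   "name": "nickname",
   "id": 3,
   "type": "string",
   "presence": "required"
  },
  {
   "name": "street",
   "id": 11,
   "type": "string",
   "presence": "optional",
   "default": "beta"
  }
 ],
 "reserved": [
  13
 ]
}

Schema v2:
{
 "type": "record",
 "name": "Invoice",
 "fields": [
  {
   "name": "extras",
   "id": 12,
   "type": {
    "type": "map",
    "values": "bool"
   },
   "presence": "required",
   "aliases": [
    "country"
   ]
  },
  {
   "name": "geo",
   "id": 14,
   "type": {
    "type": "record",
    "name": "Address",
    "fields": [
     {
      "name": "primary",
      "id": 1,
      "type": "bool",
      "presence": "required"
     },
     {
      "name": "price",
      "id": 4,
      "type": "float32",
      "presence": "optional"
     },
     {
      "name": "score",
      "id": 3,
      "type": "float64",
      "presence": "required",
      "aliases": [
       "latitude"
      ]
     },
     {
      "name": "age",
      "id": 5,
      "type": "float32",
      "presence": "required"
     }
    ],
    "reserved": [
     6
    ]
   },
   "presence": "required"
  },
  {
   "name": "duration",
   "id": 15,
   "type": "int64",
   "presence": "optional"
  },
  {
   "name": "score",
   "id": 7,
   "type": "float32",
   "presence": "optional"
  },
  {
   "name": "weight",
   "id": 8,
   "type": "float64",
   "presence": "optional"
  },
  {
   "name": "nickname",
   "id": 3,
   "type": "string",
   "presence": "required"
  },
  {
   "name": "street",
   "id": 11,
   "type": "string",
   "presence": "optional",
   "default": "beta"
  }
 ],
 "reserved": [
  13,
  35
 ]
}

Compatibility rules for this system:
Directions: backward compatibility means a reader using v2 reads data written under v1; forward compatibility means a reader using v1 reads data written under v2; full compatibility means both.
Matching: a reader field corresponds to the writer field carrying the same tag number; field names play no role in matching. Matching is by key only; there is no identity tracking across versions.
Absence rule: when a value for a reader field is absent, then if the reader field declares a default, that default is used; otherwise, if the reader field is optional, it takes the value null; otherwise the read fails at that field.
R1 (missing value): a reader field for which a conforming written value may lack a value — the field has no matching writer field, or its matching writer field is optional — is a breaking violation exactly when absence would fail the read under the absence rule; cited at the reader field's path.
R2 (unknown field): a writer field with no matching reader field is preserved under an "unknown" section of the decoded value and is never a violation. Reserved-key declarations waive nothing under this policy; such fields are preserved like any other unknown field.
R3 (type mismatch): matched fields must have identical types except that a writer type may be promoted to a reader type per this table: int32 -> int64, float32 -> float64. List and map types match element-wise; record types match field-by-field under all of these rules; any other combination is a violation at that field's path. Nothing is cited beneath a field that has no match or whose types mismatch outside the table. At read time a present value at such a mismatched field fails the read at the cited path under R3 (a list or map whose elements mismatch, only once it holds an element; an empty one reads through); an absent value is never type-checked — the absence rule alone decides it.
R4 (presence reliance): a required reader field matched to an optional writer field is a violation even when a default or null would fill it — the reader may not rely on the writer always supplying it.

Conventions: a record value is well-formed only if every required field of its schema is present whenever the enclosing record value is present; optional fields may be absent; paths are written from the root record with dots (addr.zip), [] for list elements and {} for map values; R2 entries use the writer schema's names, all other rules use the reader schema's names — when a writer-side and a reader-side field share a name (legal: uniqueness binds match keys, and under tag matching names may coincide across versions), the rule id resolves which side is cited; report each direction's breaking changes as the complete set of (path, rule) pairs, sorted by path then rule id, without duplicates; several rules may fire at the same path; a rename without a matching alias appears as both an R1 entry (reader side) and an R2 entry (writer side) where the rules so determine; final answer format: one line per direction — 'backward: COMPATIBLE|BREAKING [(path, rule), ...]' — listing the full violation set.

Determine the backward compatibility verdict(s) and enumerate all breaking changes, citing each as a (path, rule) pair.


backward: BREAKING [(extras, R1), (extras, R4), (geo.age, R3), (geo.primary, R1), (geo.primary, R4)]

each type pair in Invoice: writer, then reader
backward on Invoice — v2 reading data written by v1:
  extras: map<string, bool> -> map<string, bool>, writer optional; from extras
  geo: Address -> Address, writer required; from geo
  duration: int64 -> int64, writer optional; from duration
  score: float32 -> float32, writer optional; from score
  weight: float64 -> float64, writer optional; from weight
  nickname: string -> string, writer required; from nickname
  street: string -> string, writer optional; from street
  geo.primary: bool -> bool, writer optional; from geo.primary
  geo.price: float32 -> float32, writer optional; from geo.balance
  geo.score: float64 -> float64, writer required; from geo.latitude
  geo.age: int64 -> float32, writer required; from geo.age
  rule R1 violated at extras
  rule R4 violated at extras
  rule R3 violated at geo.age
  rule R1 violated at geo.primary
  rule R4 violated at geo.primary
  => 5 violation(s): backward is BREAKING for Invoice
ruling out the remaining Invoice differences:
  renamed field latitude to score in record Address (alias latitude declared on the renamed field) -> triggers nothing under Invoice's printed rules — same verdict
  renamed field balance to price in record Address -> triggers nothing under Invoice's printed rules — same verdict


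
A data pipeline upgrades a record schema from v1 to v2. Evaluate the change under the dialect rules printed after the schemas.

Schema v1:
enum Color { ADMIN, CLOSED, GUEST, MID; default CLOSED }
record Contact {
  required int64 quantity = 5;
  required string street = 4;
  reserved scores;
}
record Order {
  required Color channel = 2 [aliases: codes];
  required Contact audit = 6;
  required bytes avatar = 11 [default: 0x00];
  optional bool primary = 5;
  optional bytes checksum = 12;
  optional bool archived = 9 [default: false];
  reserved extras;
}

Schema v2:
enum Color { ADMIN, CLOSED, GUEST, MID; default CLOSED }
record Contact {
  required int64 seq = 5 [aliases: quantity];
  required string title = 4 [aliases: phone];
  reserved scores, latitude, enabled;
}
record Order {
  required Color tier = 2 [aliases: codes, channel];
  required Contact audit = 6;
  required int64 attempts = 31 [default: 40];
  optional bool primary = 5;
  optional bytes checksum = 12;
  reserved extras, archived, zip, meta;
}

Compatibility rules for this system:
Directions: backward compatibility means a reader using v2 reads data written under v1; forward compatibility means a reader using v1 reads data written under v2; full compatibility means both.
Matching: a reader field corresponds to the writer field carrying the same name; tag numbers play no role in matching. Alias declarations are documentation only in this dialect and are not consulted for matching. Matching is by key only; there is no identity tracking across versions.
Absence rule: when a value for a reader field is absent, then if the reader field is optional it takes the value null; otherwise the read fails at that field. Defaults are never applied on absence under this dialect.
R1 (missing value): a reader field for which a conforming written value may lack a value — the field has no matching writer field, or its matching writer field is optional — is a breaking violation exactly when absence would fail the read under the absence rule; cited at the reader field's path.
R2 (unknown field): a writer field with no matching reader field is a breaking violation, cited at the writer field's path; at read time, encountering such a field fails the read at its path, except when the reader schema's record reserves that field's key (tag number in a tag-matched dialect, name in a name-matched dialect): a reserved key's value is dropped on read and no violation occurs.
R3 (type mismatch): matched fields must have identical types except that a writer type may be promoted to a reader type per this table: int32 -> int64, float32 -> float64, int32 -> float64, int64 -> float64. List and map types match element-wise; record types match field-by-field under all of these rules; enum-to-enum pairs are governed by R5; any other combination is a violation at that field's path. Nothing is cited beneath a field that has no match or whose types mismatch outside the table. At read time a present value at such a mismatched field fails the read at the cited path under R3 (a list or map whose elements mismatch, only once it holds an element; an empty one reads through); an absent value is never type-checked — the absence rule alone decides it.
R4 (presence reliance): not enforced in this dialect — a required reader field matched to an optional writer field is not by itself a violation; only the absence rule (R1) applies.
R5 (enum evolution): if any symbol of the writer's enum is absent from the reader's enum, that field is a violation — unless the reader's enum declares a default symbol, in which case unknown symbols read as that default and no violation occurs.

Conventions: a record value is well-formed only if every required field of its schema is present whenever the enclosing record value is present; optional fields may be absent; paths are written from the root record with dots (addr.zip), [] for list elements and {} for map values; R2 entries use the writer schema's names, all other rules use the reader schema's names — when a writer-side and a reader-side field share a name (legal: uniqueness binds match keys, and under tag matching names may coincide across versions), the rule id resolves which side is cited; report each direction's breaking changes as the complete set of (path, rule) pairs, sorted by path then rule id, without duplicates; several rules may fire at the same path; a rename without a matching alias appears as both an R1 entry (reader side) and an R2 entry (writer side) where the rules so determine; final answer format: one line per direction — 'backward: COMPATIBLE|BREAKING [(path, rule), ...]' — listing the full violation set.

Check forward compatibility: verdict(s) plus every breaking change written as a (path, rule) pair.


each type pair in Order: writer, then reader
forward pass over Order, reader schema v1, writer schema v2:
  channel: no writer-side match
  audit <- audit (Contact -> Contact, writer required)
  avatar: no writer-side match
  primary <- primary (bool -> bool, writer optional)
  checksum <- checksum (bytes -> bytes, writer optional)
  archived: no writer-side match
  leftover writer field: tier
  leftover writer field: attempts
  audit.quantity: no writer-side match
  audit.street: no writer-side match
  leftover writer field: audit.seq
  leftover writer field: audit.title
  violation R2 at attempts
  violation R1 at audit.quantity
  violation R2 at audit.seq
  violation R1 at audit.street
  violation R2 at audit.title
  violation R1 at avatar
  violation R1 at channel
  violation R2 at tier
  => forward verdict for Order: BREAKING, 8 violation(s)
diffs on Order not affecting the asked answer:
  removed field archived from record Order (its key "archived" joins the reserved list) -> no rule fires on it in Order's dialect; the asked verdict holds

forward: BREAKING [(attempts, R2), (audit.quantity, R1), (audit.seq, R2), (audit.street, R1), (audit.title, R2), (avatar, R1), (channel, R1), (tier, R2)]
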